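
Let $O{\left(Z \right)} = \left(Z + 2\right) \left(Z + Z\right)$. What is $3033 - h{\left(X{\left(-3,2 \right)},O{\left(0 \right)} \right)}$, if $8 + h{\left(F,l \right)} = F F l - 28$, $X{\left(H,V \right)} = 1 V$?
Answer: $3069$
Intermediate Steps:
$O{\left(Z \right)} = 2 Z \left(2 + Z\right)$ ($O{\left(Z \right)} = \left(2 + Z\right) 2 Z = 2 Z \left(2 + Z\right)$)
$X{\left(H,V \right)} = V$
$h{\left(F,l \right)} = -36 + l F^{2}$ ($h{\left(F,l \right)} = -8 + \left(F F l - 28\right) = -8 + \left(F^{2} l + \left(-28 + 0\right)\right) = -8 + \left(l F^{2} - 28\right) = -8 + \left(-28 + l F^{2}\right) = -36 + l F^{2}$)
$3033 - h{\left(X{\left(-3,2 \right)},O{\left(0 \right)} \right)} = 3033 - \left(-36 + 2 \cdot 0 \left(2 + 0\right) 2^{2}\right) = 3033 - \left(-36 + 2 \cdot 0 \cdot 2 \cdot 4\right) = 3033 - \left(-36 + 0 \cdot 4\right) = 3033 - \left(-36 + 0\right) = 3033 - -36 = 3033 + 36 = 3069$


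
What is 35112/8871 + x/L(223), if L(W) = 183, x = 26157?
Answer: 26496027/180377 ≈ 146.89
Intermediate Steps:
35112/8871 + x/L(223) = 35112/8871 + 26157/183 = 35112*(1/8871) + 26157*(1/183) = 11704/2957 + 8719/61 = 26496027/180377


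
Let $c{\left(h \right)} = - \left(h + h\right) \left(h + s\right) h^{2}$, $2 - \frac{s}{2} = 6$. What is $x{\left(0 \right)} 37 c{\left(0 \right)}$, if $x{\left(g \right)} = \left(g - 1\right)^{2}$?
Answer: $0$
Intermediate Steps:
$s = -8$ ($s = 4 - 12 = -8$)
$x{\left(g \right)} = \left(-1 + g\right)^{2}$
$c{\left(h \right)} = - 2 h^{3} \left(-8 + h\right)$ ($c{\left(h \right)} = - \left(h + h\right) \left(h - 8\right) h^{2} = - 2 h \left(-8 + h\right) h^{2} = - 2 h^{3} \left(-8 + h\right)$)
$x{\left(0 \right)} 37 c{\left(0 \right)} = \left(-1 + 0\right)^{2} \cdot 37 \cdot 2 \cdot 0^{3} \left(8 - 0\right) = \left(-1\right)^{2} \cdot 37 \cdot 2 \cdot 0 \left(8 + 0\right) = 1 \cdot 37 \cdot 2 \cdot 0 \cdot 8 = 37 \cdot 0 = 0$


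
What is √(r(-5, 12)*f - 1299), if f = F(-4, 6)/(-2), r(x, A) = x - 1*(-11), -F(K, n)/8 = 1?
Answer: 5*I*√51 ≈ 35.707*I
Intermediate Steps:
F(K, n) = -8 (F(K, n) = -8*1 = -8)
r(x, A) = 11 + x (r(x, A) = x + 11 = 11 + x)
f = 4 (f = -8/(-2) = -8*(-½) = 4)
√(r(-5, 12)*f - 1299) = √((11 - 5)*4 - 1299) = √(6*4 - 1299) = √(24 - 1299) = √(-1275) = 5*I*√51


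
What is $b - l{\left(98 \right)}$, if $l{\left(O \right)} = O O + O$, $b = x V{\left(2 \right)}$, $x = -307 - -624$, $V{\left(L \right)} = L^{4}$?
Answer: $-4630$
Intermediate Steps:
$x = 317$ ($x = -307 + 624 = 317$)
$b = 5072$ ($b = 317 \cdot 2^{4} = 317 \cdot 16 = 5072$)
$l{\left(O \right)} = O + O^{2}$ ($l{\left(O \right)} = O^{2} + O = O + O^{2}$)
$b - l{\left(98 \right)} = 5072 - 98 \left(1 + 98\right) = 5072 - 98 \cdot 99 = 5072 - 9702 = -4630$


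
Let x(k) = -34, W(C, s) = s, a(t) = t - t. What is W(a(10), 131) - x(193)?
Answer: 165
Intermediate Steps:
a(t) = 0
W(a(10), 131) - x(193) = 131 - 1*(-34) = 131 + 34 = 165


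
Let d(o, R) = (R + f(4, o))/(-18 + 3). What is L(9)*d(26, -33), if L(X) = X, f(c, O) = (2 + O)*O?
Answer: -417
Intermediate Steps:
f(c, O) = O*(2 + O)
d(o, R) = -R/15 - o*(2 + o)/15 (d(o, R) = (R + o*(2 + o))/(-18 + 3) = (R + o*(2 + o))/(-15) = (R + o*(2 + o))*(-1/15) = -R/15 - o*(2 + o)/15)
L(9)*d(26, -33) = 9*(-1/15*(-33) - 1/15*26*(2 + 26)) = 9*(11/5 - 1/15*26*28) = 9*(11/5 - 728/15) = 9*(-139/3) = -417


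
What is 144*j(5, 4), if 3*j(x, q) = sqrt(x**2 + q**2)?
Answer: 48*sqrt(41) ≈ 307.35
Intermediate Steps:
j(x, q) = sqrt(q**2 + x**2)/3 (j(x, q) = sqrt(x**2 + q**2)/3 = sqrt(q**2 + x**2)/3)
144*j(5, 4) = 144*(sqrt(4**2 + 5**2)/3) = 144*(sqrt(16 + 25)/3) = 144*(sqrt(41)/3) = 48*sqrt(41)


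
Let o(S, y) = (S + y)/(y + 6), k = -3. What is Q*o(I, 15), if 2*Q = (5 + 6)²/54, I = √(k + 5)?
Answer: 605/756 + 121*√2/2268 ≈ 0.87571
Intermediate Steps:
I = √2 (I = √(-3 + 5) = √2 ≈ 1.4142)
Q = 121/108 (Q = ((5 + 6)²/54)/2 = (11²*(1/54))/2 = (121*(1/54))/2 = (½)*(121/54) = 121/108 ≈ 1.1204)
o(S, y) = (S + y)/(6 + y)
Q*o(I, 15) = 121*((√2 + 15)/(6 + 15))/108 = 121*((15 + √2)/21)/108 = 121*(5/7 + √2/21)/108 = 605/756 + 121*√2/2268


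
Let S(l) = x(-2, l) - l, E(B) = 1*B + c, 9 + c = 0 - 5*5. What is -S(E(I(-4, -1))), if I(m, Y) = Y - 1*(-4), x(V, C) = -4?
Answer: -27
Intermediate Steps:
I(m, Y) = 4 + Y (I(m, Y) = Y + 4 = 4 + Y)
c = -34 (c = -9 + (0 - 5*5) = -9 + (0 - 25) = -9 - 25 = -34)
E(B) = -34 + B (E(B) = 1*B - 34 = B - 34 = -34 + B)
S(l) = -4 - l
-S(E(I(-4, -1))) = -(-4 - (-34 + (4 - 1))) = -(-4 - (-34 + 3)) = -(-4 - 1*(-31)) = -(-4 + 31) = -1*27 = -27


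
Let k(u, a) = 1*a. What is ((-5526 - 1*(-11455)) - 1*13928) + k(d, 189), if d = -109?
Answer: -7810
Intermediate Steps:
k(u, a) = a
((-5526 - 1*(-11455)) - 1*13928) + k(d, 189) = ((-5526 - 1*(-11455)) - 1*13928) + 189 = ((-5526 + 11455) - 13928) + 189 = (5929 - 13928) + 189 = -7999 + 189 = -7810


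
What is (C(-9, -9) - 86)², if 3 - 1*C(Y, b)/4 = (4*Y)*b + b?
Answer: 1779556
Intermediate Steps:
C(Y, b) = 12 - 4*b - 16*Y*b (C(Y, b) = 12 - 4*((4*Y)*b + b) = 12 - 4*(4*Y*b + b) = 12 - 4*(b + 4*Y*b) = 12 + (-4*b - 16*Y*b) = 12 - 4*b - 16*Y*b)
(C(-9, -9) - 86)² = ((12 - 4*(-9) - 16*(-9)*(-9)) - 86)² = ((12 + 36 - 1296) - 86)² = (-1248 - 86)² = (-1334)² = 1779556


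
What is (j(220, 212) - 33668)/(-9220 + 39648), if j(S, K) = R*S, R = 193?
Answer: 2198/7607 ≈ 0.28894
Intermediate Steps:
j(S, K) = 193*S
(j(220, 212) - 33668)/(-9220 + 39648) = (193*220 - 33668)/(-9220 + 39648) = (42460 - 33668)/30428 = 8792*(1/30428) = 2198/7607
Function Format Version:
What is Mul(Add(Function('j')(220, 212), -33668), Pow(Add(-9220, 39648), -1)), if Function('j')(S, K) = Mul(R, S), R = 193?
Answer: Rational(2198, 7607) ≈ 0.28894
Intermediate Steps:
Function('j')(S, K) = Mul(193, S)
Mul(Add(Function('j')(220, 212), -33668), Pow(Add(-9220, 39648), -1)) = Mul(Add(Mul(193, 220), -33668), Pow(Add(-9220, 39648), -1)) = Mul(Add(42460, -33668), Pow(30428, -1)) = Mul(8792, Rational(1, 30428)) = Rational(2198, 7607)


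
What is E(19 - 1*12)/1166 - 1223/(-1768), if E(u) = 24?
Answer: 734225/1030744 ≈ 0.71233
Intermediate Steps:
E(19 - 1*12)/1166 - 1223/(-1768) = 24/1166 - 1223/(-1768) = 24*(1/1166) - 1223*(-1/1768) = 12/583 + 1223/1768 = 734225/1030744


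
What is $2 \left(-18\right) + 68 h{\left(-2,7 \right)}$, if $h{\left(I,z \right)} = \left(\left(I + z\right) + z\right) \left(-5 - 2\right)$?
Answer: $-5748$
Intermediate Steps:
$h{\left(I,z \right)} = - 14 z - 7 I$ ($h{\left(I,z \right)} = \left(I + 2 z\right) \left(-7\right) = - 14 z - 7 I$)
$2 \left(-18\right) + 68 h{\left(-2,7 \right)} = 2 \left(-18\right) + 68 \left(\left(-14\right) 7 - -14\right) = -36 + 68 \left(-98 + 14\right) = -36 + 68 \left(-84\right) = -36 - 5712 = -5748$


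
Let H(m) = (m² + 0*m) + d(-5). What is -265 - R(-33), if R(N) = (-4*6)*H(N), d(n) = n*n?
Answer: 26471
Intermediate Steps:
d(n) = n²
H(m) = 25 + m² (H(m) = (m² + 0*m) + (-5)² = (m² + 0) + 25 = m² + 25 = 25 + m²)
R(N) = -600 - 24*N² (R(N) = (-4*6)*(25 + N²) = -24*(25 + N²) = -600 - 24*N²)
-265 - R(-33) = -265 - (-600 - 24*(-33)²) = -265 - (-600 - 24*1089) = -265 - (-600 - 26136) = -265 - 1*(-26736) = -265 + 26736 = 26471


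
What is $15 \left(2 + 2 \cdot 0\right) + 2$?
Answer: $32$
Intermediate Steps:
$15 \left(2 + 2 \cdot 0\right) + 2 = 15 \left(2 + 0\right) + 2 = 15 \cdot 2 + 2 = 30 + 2 = 32$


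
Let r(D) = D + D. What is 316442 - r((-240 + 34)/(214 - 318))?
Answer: 8227389/26 ≈ 3.1644e+5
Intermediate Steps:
r(D) = 2*D
316442 - r((-240 + 34)/(214 - 318)) = 316442 - 2*(-240 + 34)/(214 - 318) = 316442 - 2*(-206/(-104)) = 316442 - 2*(-206*(-1/104)) = 316442 - 2*103/52 = 316442 - 1*103/26 = 316442 - 103/26 = 8227389/26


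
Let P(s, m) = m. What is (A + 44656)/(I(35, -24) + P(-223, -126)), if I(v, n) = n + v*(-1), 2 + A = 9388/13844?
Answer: -154549841/640285 ≈ -241.38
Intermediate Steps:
A = -4575/3461 (A = -2 + 9388/13844 = -2 + 9388*(1/13844) = -2 + 2347/3461 = -4575/3461 ≈ -1.3219)
I(v, n) = n - v
(A + 44656)/(I(35, -24) + P(-223, -126)) = (-4575/3461 + 44656)/((-24 - 1*35) - 126) = 154549841/(3461*((-24 - 35) - 126)) = 154549841/(3461*(-59 - 126)) = (154549841/3461)/(-185) = (154549841/3461)*(-1/185) = -154549841/640285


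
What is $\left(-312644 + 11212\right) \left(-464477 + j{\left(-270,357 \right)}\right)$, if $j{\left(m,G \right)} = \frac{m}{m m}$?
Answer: $\frac{18901111344356}{135} \approx 1.4001 \cdot 10^{11}$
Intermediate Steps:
$j{\left(m,G \right)} = \frac{1}{m}$ ($j{\left(m,G \right)} = \frac{m}{m^{2}} = \frac{1}{m}$)
$\left(-312644 + 11212\right) \left(-464477 + j{\left(-270,357 \right)}\right) = \left(-312644 + 11212\right) \left(-464477 + \frac{1}{-270}\right) = - 301432 \left(-464477 - \frac{1}{270}\right) = \left(-301432\right) \left(- \frac{125408791}{270}\right) = \frac{18901111344356}{135}$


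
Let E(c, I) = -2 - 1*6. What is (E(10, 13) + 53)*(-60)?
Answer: -2700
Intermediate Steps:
E(c, I) = -8 (E(c, I) = -2 - 6 = -8)
(E(10, 13) + 53)*(-60) = (-8 + 53)*(-60) = 45*(-60) = -2700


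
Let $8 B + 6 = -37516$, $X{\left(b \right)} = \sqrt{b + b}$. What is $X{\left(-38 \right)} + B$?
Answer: $- \frac{18761}{4} + 2 i \sqrt{19} \approx -4690.3 + 8.7178 i$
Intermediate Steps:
$X{\left(b \right)} = \sqrt{2} \sqrt{b}$ ($X{\left(b \right)} = \sqrt{2 b} = \sqrt{2} \sqrt{b}$)
$B = - \frac{18761}{4}$ ($B = - \frac{3}{4} + \frac{1}{8} \left(-37516\right) = - \frac{3}{4} - \frac{9379}{2} = - \frac{18761}{4} \approx -4690.3$)
$X{\left(-38 \right)} + B = \sqrt{2} \sqrt{-38} - \frac{18761}{4} = \sqrt{2} i \sqrt{38} - \frac{18761}{4} = 2 i \sqrt{19} - \frac{18761}{4} = - \frac{18761}{4} + 2 i \sqrt{19}$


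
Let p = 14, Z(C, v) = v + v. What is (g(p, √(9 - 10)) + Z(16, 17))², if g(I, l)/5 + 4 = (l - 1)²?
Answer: 96 - 280*I ≈ 96.0 - 280.0*I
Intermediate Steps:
Z(C, v) = 2*v
g(I, l) = -20 + 5*(-1 + l)² (g(I, l) = -20 + 5*(l - 1)² = -20 + 5*(-1 + l)²)
(g(p, √(9 - 10)) + Z(16, 17))² = ((-20 + 5*(-1 + √(9 - 10))²) + 2*17)² = ((-20 + 5*(-1 + √(-1))²) + 34)² = ((-20 + 5*(-1 + I)²) + 34)² = (14 + 5*(-1 + I)²)²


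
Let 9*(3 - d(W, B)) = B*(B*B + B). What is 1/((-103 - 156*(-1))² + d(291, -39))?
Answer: 1/9234 ≈ 0.00010830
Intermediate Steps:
d(W, B) = 3 - B*(B + B²)/9 (d(W, B) = 3 - B*(B*B + B)/9 = 3 - B*(B² + B)/9 = 3 - B*(B + B²)/9)
1/((-103 - 156*(-1))² + d(291, -39)) = 1/((-103 - 156*(-1))² + (3 - ⅑*(-39)² - ⅑*(-39)³)) = 1/((-103 - 26*(-6))² + (3 - ⅑*1521 - ⅑*(-59319))) = 1/((-103 + 156)² + (3 - 169 + 6591)) = 1/(53² + 6425) = 1/(2809 + 6425) = 1/9234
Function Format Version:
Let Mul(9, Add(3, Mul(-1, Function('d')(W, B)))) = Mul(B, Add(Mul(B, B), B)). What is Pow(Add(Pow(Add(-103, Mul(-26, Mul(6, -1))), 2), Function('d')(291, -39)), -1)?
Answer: Rational(1, 9234) ≈ 0.00010830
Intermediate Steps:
Function('d')(W, B) = Add(3, Mul(Rational(-1, 9), B, Add(B, Pow(B, 2)))) (Function('d')(W, B) = Add(3, Mul(Rational(-1, 9), Mul(B, Add(Mul(B, B), B)))) = Add(3, Mul(Rational(-1, 9), Mul(B, Add(Pow(B, 2), B)))) = Add(3, Mul(Rational(-1, 9), Mul(B, Add(B, Pow(B, 2))))) = Add(3, Mul(Rational(-1, 9), B, Add(B, Pow(B, 2)))))
Pow(Add(Pow(Add(-103, Mul(-26, Mul(6, -1))), 2), Function('d')(291, -39)), -1) = Pow(Add(Pow(Add(-103, Mul(-26, Mul(6, -1))), 2), Add(3, Mul(Rational(-1, 9), Pow(-39, 2)), Mul(Rational(-1, 9), Pow(-39, 3)))), -1) = Pow(Add(Pow(Add(-103, Mul(-26, -6)), 2), Add(3, Mul(Rational(-1, 9), 1521), Mul(Rational(-1, 9), -59319))), -1) = Pow(Add(Pow(Add(-103, 156), 2), Add(3, -169, 6591)), -1) = Pow(Add(Pow(53, 2), 6425), -1) = Pow(Add(2809, 6425), -1) = Pow(9234, -1) = Rational(1, 9234)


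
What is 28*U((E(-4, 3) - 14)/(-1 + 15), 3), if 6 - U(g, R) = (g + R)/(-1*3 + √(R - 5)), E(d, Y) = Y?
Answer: 2034/11 + 62*I*√2/11 ≈ 184.91 + 7.971*I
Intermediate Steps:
U(g, R) = 6 - (R + g)/(-3 + √(-5 + R)) (U(g, R) = 6 - (g + R)/(-1*3 + √(R - 5)) = 6 - (R + g)/(-3 + √(-5 + R)))
28*U((E(-4, 3) - 14)/(-1 + 15), 3) = 28*((-18 - 1*3 - (3 - 14)/(-1 + 15) + 6*√(-5 + 3))/(-3 + √(-5 + 3))) = 28*((-18 - 3 - (-11)/14 + 6*√(-2))/(-3 + √(-2))) = 28*((-18 - 3 - (-11)/14 + 6*(I*√2))/(-3 + I*√2)) = 28*((-18 - 3 - 1*(-11/14) + 6*I*√2)/(-3 + I*√2)) = 28*((-18 - 3 + 11/14 + 6*I*√2)/(-3 + I*√2)) = 28*((-283/14 + 6*I*√2)/(-3 + I*√2)) = 28*(-283/14 + 6*I*√2)/(-3 + I*√2)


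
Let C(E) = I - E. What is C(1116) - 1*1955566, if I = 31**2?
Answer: -1955721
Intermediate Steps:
I = 961
C(E) = 961 - E
C(1116) - 1*1955566 = (961 - 1*1116) - 1*1955566 = (961 - 1116) - 1955566 = -155 - 1955566 = -1955721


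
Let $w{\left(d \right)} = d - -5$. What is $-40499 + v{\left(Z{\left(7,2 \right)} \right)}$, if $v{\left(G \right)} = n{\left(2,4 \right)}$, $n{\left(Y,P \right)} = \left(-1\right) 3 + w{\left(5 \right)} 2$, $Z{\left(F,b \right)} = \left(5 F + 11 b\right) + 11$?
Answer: $-40482$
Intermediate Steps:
$Z{\left(F,b \right)} = 11 + 5 F + 11 b$
$w{\left(d \right)} = 5 + d$ ($w{\left(d \right)} = d + 5 = 5 + d$)
$n{\left(Y,P \right)} = 17$ ($n{\left(Y,P \right)} = \left(-1\right) 3 + \left(5 + 5\right) 2 = -3 + 10 \cdot 2 = -3 + 20 = 17$)
$v{\left(G \right)} = 17$
$-40499 + v{\left(Z{\left(7,2 \right)} \right)} = -40499 + 17 = -40482$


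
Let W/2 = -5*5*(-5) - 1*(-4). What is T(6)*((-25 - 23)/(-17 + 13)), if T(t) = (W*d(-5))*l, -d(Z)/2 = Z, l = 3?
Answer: 92880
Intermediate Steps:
d(Z) = -2*Z
W = 258 (W = 2*(-5*5*(-5) - 1*(-4)) = 2*(-25*(-5) + 4) = 2*(125 + 4) = 2*129 = 258)
T(t) = 7740 (T(t) = (258*(-2*(-5)))*3 = (258*10)*3 = 2580*3 = 7740)
T(6)*((-25 - 23)/(-17 + 13)) = 7740*((-25 - 23)/(-17 + 13)) = 7740*(-48/(-4)) = 7740*(-48*(-¼)) = 7740*12 = 92880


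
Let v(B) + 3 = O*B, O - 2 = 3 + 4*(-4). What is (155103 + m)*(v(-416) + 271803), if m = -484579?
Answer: -91059258976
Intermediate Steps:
O = -11 (O = 2 + (3 + 4*(-4)) = 2 + (3 - 16) = 2 - 13 = -11)
v(B) = -3 - 11*B
(155103 + m)*(v(-416) + 271803) = (155103 - 484579)*((-3 - 11*(-416)) + 271803) = -329476*((-3 + 4576) + 271803) = -329476*(4573 + 271803) = -329476*276376 = -91059258976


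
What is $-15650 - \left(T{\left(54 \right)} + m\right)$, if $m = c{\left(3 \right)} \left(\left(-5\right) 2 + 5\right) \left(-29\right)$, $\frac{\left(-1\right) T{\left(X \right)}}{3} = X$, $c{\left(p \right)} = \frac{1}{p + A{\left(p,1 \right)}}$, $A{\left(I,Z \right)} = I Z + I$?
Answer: $- \frac{139537}{9} \approx -15504.0$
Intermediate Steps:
$A{\left(I,Z \right)} = I + I Z$
$c{\left(p \right)} = \frac{1}{3 p}$ ($c{\left(p \right)} = \frac{1}{p + p \left(1 + 1\right)} = \frac{1}{p + p 2} = \frac{1}{p + 2 p} = \frac{1}{3 p}$)
$T{\left(X \right)} = - 3 X$
$m = \frac{145}{9}$ ($m = \frac{1}{3 \cdot 3} \left(\left(-5\right) 2 + 5\right) \left(-29\right) = \frac{1}{3} \cdot \frac{1}{3} \left(-10 + 5\right) \left(-29\right) = \frac{1}{9} \left(-5\right) \left(-29\right) = \left(- \frac{5}{9}\right) \left(-29\right) = \frac{145}{9} \approx 16.111$)
$-15650 - \left(T{\left(54 \right)} + m\right) = -15650 - \left(\left(-3\right) 54 + \frac{145}{9}\right) = -15650 - \left(-162 + \frac{145}{9}\right) = -15650 - - \frac{1313}{9} = -15650 + \frac{1313}{9} = - \frac{139537}{9}$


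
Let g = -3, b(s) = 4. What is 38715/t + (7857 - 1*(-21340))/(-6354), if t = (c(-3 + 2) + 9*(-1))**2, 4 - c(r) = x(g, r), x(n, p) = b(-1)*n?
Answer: 244564457/311346 ≈ 785.51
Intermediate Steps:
x(n, p) = 4*n
c(r) = 16 (c(r) = 4 - 4*(-3) = 4 - 1*(-12) = 4 + 12 = 16)
t = 49 (t = (16 + 9*(-1))**2 = (16 - 9)**2 = 7**2 = 49)
38715/t + (7857 - 1*(-21340))/(-6354) = 38715/49 + (7857 - 1*(-21340))/(-6354) = 38715*(1/49) + (7857 + 21340)*(-1/6354) = 38715/49 + 29197*(-1/6354) = 38715/49 - 29197/6354 = 244564457/311346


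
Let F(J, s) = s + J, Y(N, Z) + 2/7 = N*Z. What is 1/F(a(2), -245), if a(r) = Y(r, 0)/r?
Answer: -7/1716 ≈ -0.0040793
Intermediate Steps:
Y(N, Z) = -2/7 + N*Z
a(r) = -2/(7*r) (a(r) = (-2/7 + r*0)/r = (-2/7 + 0)/r = -2/(7*r))
F(J, s) = J + s
1/F(a(2), -245) = 1/(-2/7/2 - 245) = 1/(-2/7*½ - 245) = 1/(-⅐ - 245) = 1/(-1716/7) = -7/1716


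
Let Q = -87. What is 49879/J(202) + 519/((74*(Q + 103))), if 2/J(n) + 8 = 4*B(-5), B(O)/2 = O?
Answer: -1417361145/1184 ≈ -1.1971e+6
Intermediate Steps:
B(O) = 2*O
J(n) = -1/24 (J(n) = 2/(-8 + 4*(2*(-5))) = 2/(-8 + 4*(-10)) = 2/(-8 - 40) = 2/(-48) = 2*(-1/48) = -1/24)
49879/J(202) + 519/((74*(Q + 103))) = 49879/(-1/24) + 519/((74*(-87 + 103))) = 49879*(-24) + 519/((74*16)) = -1197096 + 519/1184 = -1417361145/1184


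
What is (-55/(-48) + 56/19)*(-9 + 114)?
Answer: 130655/304 ≈ 429.79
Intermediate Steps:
(-55/(-48) + 56/19)*(-9 + 114) = (-55*(-1/48) + 56*(1/19))*105 = (55/48 + 56/19)*105 = (3733/912)*105 = 130655/304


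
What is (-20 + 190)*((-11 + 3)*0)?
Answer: 0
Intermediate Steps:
(-20 + 190)*((-11 + 3)*0) = 170*(-8*0) = 170*0 = 0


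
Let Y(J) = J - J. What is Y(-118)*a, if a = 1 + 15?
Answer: 0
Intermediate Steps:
Y(J) = 0
a = 16
Y(-118)*a = 0*16 = 0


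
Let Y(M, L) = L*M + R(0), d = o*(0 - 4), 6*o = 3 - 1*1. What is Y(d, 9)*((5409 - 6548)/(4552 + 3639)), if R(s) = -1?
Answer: 14807/8191 ≈ 1.8077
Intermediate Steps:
o = ⅓ (o = (3 - 1*1)/6 = (3 - 1)/6 = (⅙)*2 = ⅓ ≈ 0.33333)
d = -4/3 (d = (0 - 4)/3 = (⅓)*(-4) = -4/3 ≈ -1.3333)
Y(M, L) = -1 + L*M (Y(M, L) = L*M - 1 = -1 + L*M)
Y(d, 9)*((5409 - 6548)/(4552 + 3639)) = (-1 + 9*(-4/3))*((5409 - 6548)/(4552 + 3639)) = (-1 - 12)*(-1139/8191) = -(-14807)/8191 = -13*(-1139/8191) = 14807/8191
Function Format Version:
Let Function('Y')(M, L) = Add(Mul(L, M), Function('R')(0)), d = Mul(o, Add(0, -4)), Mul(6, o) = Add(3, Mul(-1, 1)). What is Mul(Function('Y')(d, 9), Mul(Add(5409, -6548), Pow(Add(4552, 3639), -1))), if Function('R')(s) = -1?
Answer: Rational(14807, 8191) ≈ 1.8077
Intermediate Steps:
o = Rational(1, 3) (o = Mul(Rational(1, 6), Add(3, Mul(-1, 1))) = Mul(Rational(1, 6), Add(3, -1)) = Mul(Rational(1, 6), 2) = Rational(1, 3) ≈ 0.33333)
d = Rational(-4, 3) (d = Mul(Rational(1, 3), Add(0, -4)) = Mul(Rational(1, 3), -4) = Rational(-4, 3) ≈ -1.3333)
Function('Y')(M, L) = Add(-1, Mul(L, M)) (Function('Y')(M, L) = Add(Mul(L, M), -1) = Add(-1, Mul(L, M)))
Mul(Function('Y')(d, 9), Mul(Add(5409, -6548), Pow(Add(4552, 3639), -1))) = Mul(Add(-1, Mul(9, Rational(-4, 3))), Mul(Add(5409, -6548), Pow(Add(4552, 3639), -1))) = Mul(Add(-1, -12), Mul(-1139, Pow(8191, -1))) = Mul(-13, Mul(-1139, Rational(1, 8191))) = Mul(-13, Rational(-1139, 8191)) = Rational(14807, 8191)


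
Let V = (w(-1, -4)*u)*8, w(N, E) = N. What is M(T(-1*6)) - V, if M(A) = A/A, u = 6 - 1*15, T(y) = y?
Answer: -71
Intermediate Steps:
u = -9 (u = 6 - 15 = -9)
V = 72 (V = -1*(-9)*8 = 9*8 = 72)
M(A) = 1
M(T(-1*6)) - V = 1 - 1*72 = 1 - 72 = -71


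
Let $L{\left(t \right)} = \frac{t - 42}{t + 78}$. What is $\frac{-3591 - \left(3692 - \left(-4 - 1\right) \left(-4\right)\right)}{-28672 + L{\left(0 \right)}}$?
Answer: $\frac{94419}{372743} \approx 0.25331$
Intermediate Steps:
$L{\left(t \right)} = \frac{-42 + t}{78 + t}$
$\frac{-3591 - \left(3692 - \left(-4 - 1\right) \left(-4\right)\right)}{-28672 + L{\left(0 \right)}} = \frac{-3591 - \left(3692 - \left(-4 - 1\right) \left(-4\right)\right)}{-28672 + \frac{-42 + 0}{78 + 0}} = \frac{-3591 - 3672}{-28672 + \frac{1}{78} \left(-42\right)} = \frac{-3591 + \left(-3692 + 20\right)}{-28672 + \frac{1}{78} \left(-42\right)} = \frac{-3591 - 3672}{-28672 - \frac{7}{13}} = - \frac{7263}{- \frac{372743}{13}} = \left(-7263\right) \left(- \frac{13}{372743}\right) = \frac{94419}{372743}$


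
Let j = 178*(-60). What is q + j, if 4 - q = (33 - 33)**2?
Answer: -10676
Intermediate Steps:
j = -10680
q = 4 (q = 4 - (33 - 33)**2 = 4 - 1*0**2 = 4 - 1*0 = 4 + 0 = 4)
q + j = 4 - 10680 = -10676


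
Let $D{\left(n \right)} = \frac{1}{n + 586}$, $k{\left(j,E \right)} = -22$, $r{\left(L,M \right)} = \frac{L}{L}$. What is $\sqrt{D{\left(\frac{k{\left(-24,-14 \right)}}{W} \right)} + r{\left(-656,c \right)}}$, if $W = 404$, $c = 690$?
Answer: $\frac{\sqrt{14033235243}}{118361} \approx 1.0009$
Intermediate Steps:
$r{\left(L,M \right)} = 1$
$D{\left(n \right)} = \frac{1}{586 + n}$
$\sqrt{D{\left(\frac{k{\left(-24,-14 \right)}}{W} \right)} + r{\left(-656,c \right)}} = \sqrt{\frac{1}{586 - \frac{22}{404}} + 1} = \sqrt{\frac{1}{586 - \frac{11}{202}} + 1} = \sqrt{\frac{1}{\frac{118361}{202}} + 1} = \sqrt{\frac{202}{118361} + 1} = \sqrt{\frac{118563}{118361}} = \frac{\sqrt{14033235243}}{118361}$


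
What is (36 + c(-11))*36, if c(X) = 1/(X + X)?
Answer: 14238/11 ≈ 1294.4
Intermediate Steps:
c(X) = 1/(2*X)
(36 + c(-11))*36 = (36 + (1/2)/(-11))*36 = (36 + (1/2)*(-1/11))*36 = (36 - 1/22)*36 = (791/22)*36 = 14238/11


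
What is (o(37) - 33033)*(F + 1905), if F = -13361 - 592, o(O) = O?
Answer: 397535808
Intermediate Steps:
F = -13953
(o(37) - 33033)*(F + 1905) = (37 - 33033)*(-13953 + 1905) = -32996*(-12048) = 397535808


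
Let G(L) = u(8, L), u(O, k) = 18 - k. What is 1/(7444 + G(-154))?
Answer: 1/7616 ≈ 0.00013130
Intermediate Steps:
G(L) = 18 - L
1/(7444 + G(-154)) = 1/(7444 + (18 - 1*(-154))) = 1/(7444 + (18 + 154)) = 1/(7444 + 172) = 1/7616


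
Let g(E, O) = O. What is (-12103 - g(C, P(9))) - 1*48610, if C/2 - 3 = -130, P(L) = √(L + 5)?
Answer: -60713 - √14 ≈ -60717.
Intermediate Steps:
P(L) = √(5 + L)
C = -254 (C = 6 + 2*(-130) = 6 - 260 = -254)
(-12103 - g(C, P(9))) - 1*48610 = (-12103 - √(5 + 9)) - 1*48610 = (-12103 - √14) - 48610 = -60713 - √14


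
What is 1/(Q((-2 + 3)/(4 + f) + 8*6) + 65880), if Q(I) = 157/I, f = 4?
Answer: 385/25365056 ≈ 1.5178e-5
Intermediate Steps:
1/(Q((-2 + 3)/(4 + f) + 8*6) + 65880) = 1/(157/((-2 + 3)/(4 + 4) + 8*6) + 65880) = 1/(157/(1/8 + 48) + 65880) = 1/(157/(1*(⅛) + 48) + 65880) = 1/(157/(⅛ + 48) + 65880) = 1/(157/(385/8) + 65880) = 1/(157*(8/385) + 65880) = 1/(1256/385 + 65880) = 1/(25365056/385) = 385/25365056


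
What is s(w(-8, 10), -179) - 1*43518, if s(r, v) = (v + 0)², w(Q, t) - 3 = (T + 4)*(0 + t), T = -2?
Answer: -11477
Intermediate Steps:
w(Q, t) = 3 + 2*t (w(Q, t) = 3 + (-2 + 4)*(0 + t) = 3 + 2*t)
s(r, v) = v²
s(w(-8, 10), -179) - 1*43518 = (-179)² - 1*43518 = 32041 - 43518 = -11477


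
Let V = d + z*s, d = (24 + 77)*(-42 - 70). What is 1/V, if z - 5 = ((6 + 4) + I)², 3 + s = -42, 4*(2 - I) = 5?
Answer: -16/267797 ≈ -5.9747e-5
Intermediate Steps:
I = ¾ (I = 2 - ¼*5 = 2 - 5/4 = ¾ ≈ 0.75000)
d = -11312 (d = 101*(-112) = -11312)
s = -45 (s = -3 - 42 = -45)
z = 1929/16 (z = 5 + ((6 + 4) + ¾)² = 5 + (10 + ¾)² = 5 + (43/4)² = 5 + 1849/16 = 1929/16 ≈ 120.56)
V = -267797/16 (V = -11312 + (1929/16)*(-45) = -11312 - 86805/16 = -267797/16 ≈ -16737.)
1/V = 1/(-267797/16) = -16/267797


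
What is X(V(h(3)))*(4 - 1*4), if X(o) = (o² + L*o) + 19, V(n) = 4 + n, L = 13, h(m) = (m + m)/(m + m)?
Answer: 0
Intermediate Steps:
h(m) = 1 (h(m) = (2*m)/((2*m)) = (2*m)*(1/(2*m)) = 1)
X(o) = 19 + o² + 13*o (X(o) = (o² + 13*o) + 19 = 19 + o² + 13*o)
X(V(h(3)))*(4 - 1*4) = (19 + (4 + 1)² + 13*(4 + 1))*(4 - 1*4) = (19 + 5² + 13*5)*(4 - 4) = (19 + 25 + 65)*0 = 109*0 = 0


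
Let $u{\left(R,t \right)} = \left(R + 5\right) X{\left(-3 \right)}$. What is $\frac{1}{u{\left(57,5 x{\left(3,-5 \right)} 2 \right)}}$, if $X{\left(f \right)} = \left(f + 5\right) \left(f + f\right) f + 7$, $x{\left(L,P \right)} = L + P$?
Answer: $\frac{1}{2666} \approx 0.00037509$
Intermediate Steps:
$X{\left(f \right)} = 7 + 2 f^{2} \left(5 + f\right)$ ($X{\left(f \right)} = \left(5 + f\right) 2 f f + 7 = 2 f \left(5 + f\right) f + 7 = 2 f^{2} \left(5 + f\right) + 7 = 7 + 2 f^{2} \left(5 + f\right)$)
$u{\left(R,t \right)} = 215 + 43 R$ ($u{\left(R,t \right)} = \left(R + 5\right) \left(7 + 2 \left(-3\right)^{3} + 10 \left(-3\right)^{2}\right) = \left(5 + R\right) \left(7 + 2 \left(-27\right) + 10 \cdot 9\right) = \left(5 + R\right) \left(7 - 54 + 90\right) = \left(5 + R\right) 43 = 215 + 43 R$)
$\frac{1}{u{\left(57,5 x{\left(3,-5 \right)} 2 \right)}} = \frac{1}{215 + 43 \cdot 57} = \frac{1}{215 + 2451} = \frac{1}{2666}$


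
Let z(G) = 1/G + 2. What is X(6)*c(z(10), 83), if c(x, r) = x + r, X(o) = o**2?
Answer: 15318/5 ≈ 3063.6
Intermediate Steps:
z(G) = 2 + 1/G
c(x, r) = r + x
X(6)*c(z(10), 83) = 6**2*(83 + (2 + 1/10)) = 36*(83 + (2 + 1/10)) = 36*(83 + 21/10) = 36*(851/10) = 15318/5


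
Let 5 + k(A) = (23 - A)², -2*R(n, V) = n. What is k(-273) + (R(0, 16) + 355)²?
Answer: 213636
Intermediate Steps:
R(n, V) = -n/2
k(A) = -5 + (23 - A)²
k(-273) + (R(0, 16) + 355)² = (-5 + (-23 - 273)²) + (-½*0 + 355)² = (-5 + (-296)²) + (0 + 355)² = (-5 + 87616) + 355² = 87611 + 126025 = 213636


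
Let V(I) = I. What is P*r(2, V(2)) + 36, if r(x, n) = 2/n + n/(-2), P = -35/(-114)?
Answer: 36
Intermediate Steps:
P = 35/114 (P = -35*(-1/114) = 35/114 ≈ 0.30702)
r(x, n) = 2/n - n/2 (r(x, n) = 2/n + n*(-½) = 2/n - n/2)
P*r(2, V(2)) + 36 = 35*(2/2 - ½*2)/114 + 36 = 35*(2*(½) - 1)/114 + 36 = 35*(1 - 1)/114 + 36 = (35/114)*0 + 36 = 0 + 36 = 36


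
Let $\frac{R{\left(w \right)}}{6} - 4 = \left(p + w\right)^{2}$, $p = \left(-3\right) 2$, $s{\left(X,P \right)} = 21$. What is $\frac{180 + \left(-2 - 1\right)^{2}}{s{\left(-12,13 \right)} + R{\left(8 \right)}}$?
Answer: $\frac{63}{23} \approx 2.7391$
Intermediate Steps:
$p = -6$
$R{\left(w \right)} = 24 + 6 \left(-6 + w\right)^{2}$
$\frac{180 + \left(-2 - 1\right)^{2}}{s{\left(-12,13 \right)} + R{\left(8 \right)}} = \frac{180 + \left(-2 - 1\right)^{2}}{21 + \left(24 + 6 \left(-6 + 8\right)^{2}\right)} = \frac{180 + \left(-3\right)^{2}}{21 + \left(24 + 6 \cdot 2^{2}\right)} = \frac{180 + 9}{21 + \left(24 + 6 \cdot 4\right)} = \frac{189}{21 + \left(24 + 24\right)} = \frac{189}{21 + 48} = \frac{189}{69} = 189 \cdot \frac{1}{69} = \frac{63}{23}$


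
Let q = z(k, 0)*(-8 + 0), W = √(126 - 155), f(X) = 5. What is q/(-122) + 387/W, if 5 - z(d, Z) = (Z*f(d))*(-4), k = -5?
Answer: 20/61 - 387*I*√29/29 ≈ 0.32787 - 71.864*I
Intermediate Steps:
W = I*√29 (W = √(-29) = I*√29 ≈ 5.3852*I)
z(d, Z) = 5 + 20*Z (z(d, Z) = 5 - Z*5*(-4) = 5 - 5*Z*(-4) = 5 - (-20)*Z = 5 + 20*Z)
q = -40 (q = (5 + 20*0)*(-8 + 0) = (5 + 0)*(-8) = 5*(-8) = -40)
q/(-122) + 387/W = -40/(-122) + 387/((I*√29)) = -40*(-1/122) + 387*(-I*√29/29) = 20/61 - 387*I*√29/29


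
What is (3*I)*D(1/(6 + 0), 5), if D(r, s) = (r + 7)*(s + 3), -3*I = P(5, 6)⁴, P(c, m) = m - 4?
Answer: -2752/3 ≈ -917.33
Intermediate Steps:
P(c, m) = -4 + m
I = -16/3 (I = -(-4 + 6)⁴/3 = -⅓*2⁴ = -⅓*16 = -16/3 ≈ -5.3333)
D(r, s) = (3 + s)*(7 + r) (D(r, s) = (7 + r)*(3 + s) = (3 + s)*(7 + r))
(3*I)*D(1/(6 + 0), 5) = (3*(-16/3))*(21 + 3/(6 + 0) + 7*5 + 5/(6 + 0)) = -16*(21 + 3/6 + 35 + 5/6) = -16*(21 + 3*(⅙) + 35 + (⅙)*5) = -16*(21 + ½ + 35 + ⅚) = -16*172/3 = -2752/3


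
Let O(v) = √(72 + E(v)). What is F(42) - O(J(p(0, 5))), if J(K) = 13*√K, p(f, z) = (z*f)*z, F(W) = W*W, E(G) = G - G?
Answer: 1764 - 6*√2 ≈ 1755.5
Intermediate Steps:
E(G) = 0
F(W) = W²
p(f, z) = f*z² (p(f, z) = (f*z)*z = f*z²)
O(v) = 6*√2 (O(v) = √(72 + 0) = √72 = 6*√2)
F(42) - O(J(p(0, 5))) = 42² - 6*√2 = 1764 - 6*√2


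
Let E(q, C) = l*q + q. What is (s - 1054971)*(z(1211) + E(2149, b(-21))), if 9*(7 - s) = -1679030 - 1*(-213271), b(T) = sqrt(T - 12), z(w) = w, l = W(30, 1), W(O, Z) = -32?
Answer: 525155403136/9 ≈ 5.8351e+10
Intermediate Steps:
l = -32
b(T) = sqrt(-12 + T)
E(q, C) = -31*q (E(q, C) = -32*q + q = -31*q)
s = 1465822/9 (s = 7 - (-1679030 - 1*(-213271))/9 = 7 - (-1679030 + 213271)/9 = 7 - 1/9*(-1465759) = 7 + 1465759/9 = 1465822/9 ≈ 1.6287e+5)
(s - 1054971)*(z(1211) + E(2149, b(-21))) = (1465822/9 - 1054971)*(1211 - 31*2149) = -8028917*(1211 - 66619)/9 = -8028917/9*(-65408) = 525155403136/9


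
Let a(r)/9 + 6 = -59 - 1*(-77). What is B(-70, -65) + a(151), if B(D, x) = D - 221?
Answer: -183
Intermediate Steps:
a(r) = 108 (a(r) = -54 + 9*(-59 - 1*(-77)) = -54 + 9*(-59 + 77) = -54 + 9*18 = -54 + 162 = 108)
B(D, x) = -221 + D
B(-70, -65) + a(151) = (-221 - 70) + 108 = -291 + 108 = -183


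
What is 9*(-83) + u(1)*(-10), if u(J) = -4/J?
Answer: -707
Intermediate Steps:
9*(-83) + u(1)*(-10) = 9*(-83) - 4/1*(-10) = -747 - 4*1*(-10) = -747 - 4*(-10) = -747 + 40 = -707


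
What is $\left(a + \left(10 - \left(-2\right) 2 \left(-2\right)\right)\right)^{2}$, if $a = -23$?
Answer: $441$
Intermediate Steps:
$\left(a + \left(10 - \left(-2\right) 2 \left(-2\right)\right)\right)^{2} = \left(-23 + \left(10 - \left(-2\right) 2 \left(-2\right)\right)\right)^{2} = \left(-23 + \left(10 - \left(-4\right) \left(-2\right)\right)\right)^{2} = \left(-23 + \left(10 - 8\right)\right)^{2} = \left(-23 + 2\right)^{2} = \left(-21\right)^{2} = 441$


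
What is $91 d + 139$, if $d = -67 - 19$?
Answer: $-7687$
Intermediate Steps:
$d = -86$ ($d = -67 - 19 = -86$)
$91 d + 139 = 91 \left(-86\right) + 139 = -7826 + 139 = -7687$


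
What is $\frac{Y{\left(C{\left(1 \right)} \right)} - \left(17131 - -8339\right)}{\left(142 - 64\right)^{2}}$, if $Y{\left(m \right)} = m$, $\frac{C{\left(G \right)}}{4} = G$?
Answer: $- \frac{12733}{3042} \approx -4.1857$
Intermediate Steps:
$C{\left(G \right)} = 4 G$
$\frac{Y{\left(C{\left(1 \right)} \right)} - \left(17131 - -8339\right)}{\left(142 - 64\right)^{2}} = \frac{4 \cdot 1 - \left(17131 - -8339\right)}{\left(142 - 64\right)^{2}} = \frac{4 - \left(17131 + 8339\right)}{78^{2}} = \frac{4 - 25470}{6084} = \left(4 - 25470\right) \frac{1}{6084} = \left(-25466\right) \frac{1}{6084} = - \frac{12733}{3042}$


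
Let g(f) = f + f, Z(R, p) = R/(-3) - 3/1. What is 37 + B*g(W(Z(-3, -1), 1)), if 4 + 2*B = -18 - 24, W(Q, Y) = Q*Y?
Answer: 129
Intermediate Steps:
Z(R, p) = -3 - R/3 (Z(R, p) = R*(-⅓) - 3*1 = -R/3 - 3 = -3 - R/3)
g(f) = 2*f
B = -23 (B = -2 + (-18 - 24)/2 = -2 + (½)*(-42) = -2 - 21 = -23)
37 + B*g(W(Z(-3, -1), 1)) = 37 - 46*(-3 - ⅓*(-3))*1 = 37 - 46*(-3 + 1)*1 = 37 - 46*(-2*1) = 37 - 46*(-2) = 37 - 23*(-4) = 37 + 92 = 129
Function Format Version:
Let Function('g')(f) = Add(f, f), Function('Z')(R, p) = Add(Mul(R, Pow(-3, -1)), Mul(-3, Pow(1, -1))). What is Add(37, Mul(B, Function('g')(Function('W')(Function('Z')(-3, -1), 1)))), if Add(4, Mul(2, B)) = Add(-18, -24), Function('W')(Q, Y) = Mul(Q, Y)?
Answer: 129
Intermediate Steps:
Function('Z')(R, p) = Add(-3, Mul(Rational(-1, 3), R)) (Function('Z')(R, p) = Add(Mul(R, Rational(-1, 3)), Mul(-3, 1)) = Add(Mul(Rational(-1, 3), R), -3) = Add(-3, Mul(Rational(-1, 3), R)))
Function('g')(f) = Mul(2, f)
B = -23 (B = Add(-2, Mul(Rational(1, 2), Add(-18, -24))) = Add(-2, Mul(Rational(1, 2), -42)) = Add(-2, -21) = -23)
Add(37, Mul(B, Function('g')(Function('W')(Function('Z')(-3, -1), 1)))) = Add(37, Mul(-23, Mul(2, Mul(Add(-3, Mul(Rational(-1, 3), -3)), 1)))) = Add(37, Mul(-23, Mul(2, Mul(Add(-3, 1), 1)))) = Add(37, Mul(-23, Mul(2, Mul(-2, 1)))) = Add(37, Mul(-23, Mul(2, -2))) = Add(37, Mul(-23, -4)) = Add(37, 92) = 129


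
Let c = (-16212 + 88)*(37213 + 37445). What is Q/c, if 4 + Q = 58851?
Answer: -58847/1203785592 ≈ -4.8885e-5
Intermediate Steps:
c = -1203785592 (c = -16124*74658 = -1203785592)
Q = 58847 (Q = -4 + 58851 = 58847)
Q/c = 58847/(-1203785592) = 58847*(-1/1203785592) = -58847/1203785592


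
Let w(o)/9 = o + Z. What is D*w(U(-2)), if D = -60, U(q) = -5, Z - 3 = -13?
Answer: 8100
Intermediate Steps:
Z = -10 (Z = 3 - 13 = -10)
w(o) = -90 + 9*o (w(o) = 9*(o - 10) = 9*(-10 + o) = -90 + 9*o)
D*w(U(-2)) = -60*(-90 + 9*(-5)) = -60*(-90 - 45) = -60*(-135) = 8100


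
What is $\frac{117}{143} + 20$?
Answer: $\frac{229}{11} \approx 20.818$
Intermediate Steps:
$\frac{117}{143} + 20 = 117 \cdot \frac{1}{143} + 20 = \frac{9}{11} + 20 = \frac{229}{11}$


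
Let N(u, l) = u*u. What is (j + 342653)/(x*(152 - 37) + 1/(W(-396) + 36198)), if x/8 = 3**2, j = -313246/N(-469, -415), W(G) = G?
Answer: 2698396141641174/65205362238121 ≈ 41.383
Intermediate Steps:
N(u, l) = u**2
j = -313246/219961 (j = -313246/((-469)**2) = -313246/219961 ≈ -1.4241)
x = 72 (x = 8*3**2 = 8*9 = 72)
(j + 342653)/(x*(152 - 37) + 1/(W(-396) + 36198)) = (-313246/219961 + 342653)/(72*(152 - 37) + 1/(-396 + 36198)) = 75369983287/(219961*(72*115 + 1/35802)) = 75369983287/(219961*(8280 + 1/35802)) = 75369983287/(219961*(296440561/35802)) = (75369983287/219961)*(35802/296440561) = 2698396141641174/65205362238121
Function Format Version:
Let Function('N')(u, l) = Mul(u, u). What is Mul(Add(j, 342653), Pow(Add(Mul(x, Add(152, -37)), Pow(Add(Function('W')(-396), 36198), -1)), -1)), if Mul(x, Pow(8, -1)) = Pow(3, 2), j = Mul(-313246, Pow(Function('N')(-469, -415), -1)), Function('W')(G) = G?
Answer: Rational(2698396141641174, 65205362238121) ≈ 41.383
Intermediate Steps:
Function('N')(u, l) = Pow(u, 2)
j = Rational(-313246, 219961) (j = Mul(-313246, Pow(Pow(-469, 2), -1)) = Mul(-313246, Pow(219961, -1)) = Mul(-313246, Rational(1, 219961)) = Rational(-313246, 219961) ≈ -1.4241)
x = 72 (x = Mul(8, Pow(3, 2)) = Mul(8, 9) = 72)
Mul(Add(j, 342653), Pow(Add(Mul(x, Add(152, -37)), Pow(Add(Function('W')(-396), 36198), -1)), -1)) = Mul(Add(Rational(-313246, 219961), 342653), Pow(Add(Mul(72, Add(152, -37)), Pow(Add(-396, 36198), -1)), -1)) = Mul(Rational(75369983287, 219961), Pow(Add(Mul(72, 115), Pow(35802, -1)), -1)) = Mul(Rational(75369983287, 219961), Pow(Add(8280, Rational(1, 35802)), -1)) = Mul(Rational(75369983287, 219961), Pow(Rational(296440561, 35802), -1)) = Mul(Rational(75369983287, 219961), Rational(35802, 296440561)) = Rational(2698396141641174, 65205362238121)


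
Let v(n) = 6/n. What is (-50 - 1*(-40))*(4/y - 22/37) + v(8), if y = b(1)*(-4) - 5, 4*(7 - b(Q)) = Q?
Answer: 294/37 ≈ 7.9459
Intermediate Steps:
b(Q) = 7 - Q/4
y = -32 (y = (7 - 1/4*1)*(-4) - 5 = (7 - 1/4)*(-4) - 5 = (27/4)*(-4) - 5 = -27 - 5 = -32)
(-50 - 1*(-40))*(4/y - 22/37) + v(8) = (-50 - 1*(-40))*(4/(-32) - 22/37) + 6/8 = (-50 + 40)*(4*(-1/32) - 22*1/37) + 6*(1/8) = -10*(-1/8 - 22/37) + 3/4 = -10*(-213/296) + 3/4 = 1065/148 + 3/4 = 294/37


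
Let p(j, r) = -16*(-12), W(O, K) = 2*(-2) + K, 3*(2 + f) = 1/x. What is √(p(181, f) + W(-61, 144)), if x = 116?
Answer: 2*√83 ≈ 18.221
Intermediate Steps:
f = -695/348 (f = -2 + (⅓)/116 = -2 + (⅓)*(1/116) = -2 + 1/348 = -695/348 ≈ -1.9971)
W(O, K) = -4 + K
p(j, r) = 192
√(p(181, f) + W(-61, 144)) = √(192 + (-4 + 144)) = √(192 + 140) = √332 = 2*√83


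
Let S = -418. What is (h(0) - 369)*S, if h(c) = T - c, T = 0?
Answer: 154242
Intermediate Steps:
h(c) = -c (h(c) = 0 - c = -c)
(h(0) - 369)*S = (-1*0 - 369)*(-418) = (0 - 369)*(-418) = -369*(-418) = 154242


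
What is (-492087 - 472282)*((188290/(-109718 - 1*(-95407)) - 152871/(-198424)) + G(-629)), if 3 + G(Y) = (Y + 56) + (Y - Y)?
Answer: 1611276921174941167/2839645864 ≈ 5.6742e+8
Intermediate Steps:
G(Y) = 53 + Y (G(Y) = -3 + ((Y + 56) + (Y - Y)) = -3 + ((56 + Y) + 0) = -3 + (56 + Y) = 53 + Y)
(-492087 - 472282)*((188290/(-109718 - 1*(-95407)) - 152871/(-198424)) + G(-629)) = (-492087 - 472282)*((188290/(-109718 - 1*(-95407)) - 152871/(-198424)) + (53 - 629)) = -964369*((188290/(-109718 + 95407) - 152871*(-1/198424)) - 576) = -964369*((188290/(-14311) + 152871/198424) - 576) = -964369*((188290*(-1/14311) + 152871/198424) - 576) = -964369*((-188290/14311 + 152871/198424) - 576) = -964369*(-35173518079/2839645864 - 576) = -964369*(-1670809535743/2839645864) = 1611276921174941167/2839645864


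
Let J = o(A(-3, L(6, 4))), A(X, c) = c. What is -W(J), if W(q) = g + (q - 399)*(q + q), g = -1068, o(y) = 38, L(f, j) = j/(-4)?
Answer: 28504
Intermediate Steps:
L(f, j) = -j/4 (L(f, j) = j*(-1/4) = -j/4)
J = 38
W(q) = -1068 + 2*q*(-399 + q) (W(q) = -1068 + (q - 399)*(q + q) = -1068 + (-399 + q)*(2*q) = -1068 + 2*q*(-399 + q))
-W(J) = -(-1068 - 798*38 + 2*38**2) = -(-1068 - 30324 + 2*1444) = -(-1068 - 30324 + 2888) = -1*(-28504) = 28504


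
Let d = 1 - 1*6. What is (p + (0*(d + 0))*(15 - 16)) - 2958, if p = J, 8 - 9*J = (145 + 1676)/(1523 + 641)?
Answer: -57594517/19476 ≈ -2957.2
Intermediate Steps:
d = -5 (d = 1 - 6 = -5)
J = 15491/19476 (J = 8/9 - (145 + 1676)/(9*(1523 + 641)) = 8/9 - 607/(3*2164) = 8/9 - ⅑*1821/2164 = 8/9 - 607/6492 = 15491/19476 ≈ 0.79539)
p = 15491/19476 ≈ 0.79539
(p + (0*(d + 0))*(15 - 16)) - 2958 = (15491/19476 + (0*(-5 + 0))*(15 - 16)) - 2958 = (15491/19476 + (0*(-5))*(-1)) - 2958 = (15491/19476 + 0*(-1)) - 2958 = (15491/19476 + 0) - 2958 = 15491/19476 - 2958 = -57594517/19476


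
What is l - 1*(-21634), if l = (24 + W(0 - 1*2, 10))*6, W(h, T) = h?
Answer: 21766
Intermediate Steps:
l = 132 (l = (24 + (0 - 1*2))*6 = (24 + (0 - 2))*6 = (24 - 2)*6 = 22*6 = 132)
l - 1*(-21634) = 132 - 1*(-21634) = 132 + 21634 = 21766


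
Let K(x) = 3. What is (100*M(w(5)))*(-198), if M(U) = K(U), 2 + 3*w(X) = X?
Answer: -59400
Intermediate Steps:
w(X) = -2/3 + X/3
M(U) = 3
(100*M(w(5)))*(-198) = (100*3)*(-198) = 300*(-198) = -59400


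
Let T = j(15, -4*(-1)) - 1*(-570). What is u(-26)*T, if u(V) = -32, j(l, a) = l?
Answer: -18720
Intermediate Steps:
T = 585 (T = 15 - 1*(-570) = 15 + 570 = 585)
u(-26)*T = -32*585 = -18720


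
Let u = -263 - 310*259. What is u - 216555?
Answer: -297108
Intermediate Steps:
u = -80553 (u = -263 - 80290 = -80553)
u - 216555 = -80553 - 216555 = -297108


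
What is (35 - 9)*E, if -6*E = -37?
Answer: 481/3 ≈ 160.33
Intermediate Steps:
E = 37/6 (E = -⅙*(-37) = 37/6 ≈ 6.1667)
(35 - 9)*E = (35 - 9)*(37/6) = 26*(37/6) = 481/3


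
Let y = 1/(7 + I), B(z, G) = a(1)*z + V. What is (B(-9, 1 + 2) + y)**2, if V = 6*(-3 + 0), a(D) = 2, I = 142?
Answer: 28761769/22201 ≈ 1295.5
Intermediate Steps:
V = -18 (V = 6*(-3) = -18)
B(z, G) = -18 + 2*z (B(z, G) = 2*z - 18 = -18 + 2*z)
y = 1/149 (y = 1/(7 + 142) = 1/149 ≈ 0.0067114)
(B(-9, 1 + 2) + y)**2 = ((-18 + 2*(-9)) + 1/149)**2 = ((-18 - 18) + 1/149)**2 = (-36 + 1/149)**2 = (-5363/149)**2 = 28761769/22201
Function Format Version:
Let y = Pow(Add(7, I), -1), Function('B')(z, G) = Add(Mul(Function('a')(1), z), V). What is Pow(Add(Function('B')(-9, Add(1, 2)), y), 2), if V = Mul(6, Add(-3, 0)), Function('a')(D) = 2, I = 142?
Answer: Rational(28761769, 22201) ≈ 1295.5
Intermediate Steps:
V = -18 (V = Mul(6, -3) = -18)
Function('B')(z, G) = Add(-18, Mul(2, z)) (Function('B')(z, G) = Add(Mul(2, z), -18) = Add(-18, Mul(2, z)))
y = Rational(1, 149) (y = Pow(Add(7, 142), -1) = Pow(149, -1) = Rational(1, 149) ≈ 0.0067114)
Pow(Add(Function('B')(-9, Add(1, 2)), y), 2) = Pow(Add(Add(-18, Mul(2, -9)), Rational(1, 149)), 2) = Pow(Add(Add(-18, -18), Rational(1, 149)), 2) = Pow(Add(-36, Rational(1, 149)), 2) = Pow(Rational(-5363, 149), 2) = Rational(28761769, 22201)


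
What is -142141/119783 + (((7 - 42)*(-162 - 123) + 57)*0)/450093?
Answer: -142141/119783 ≈ -1.1867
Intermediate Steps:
-142141/119783 + (((7 - 42)*(-162 - 123) + 57)*0)/450093 = -142141*1/119783 + ((-35*(-285) + 57)*0)*(1/450093) = -142141/119783 + ((9975 + 57)*0)*(1/450093) = -142141/119783 + (10032*0)*(1/450093) = -142141/119783 + 0*(1/450093) = -142141/119783 + 0 = -142141/119783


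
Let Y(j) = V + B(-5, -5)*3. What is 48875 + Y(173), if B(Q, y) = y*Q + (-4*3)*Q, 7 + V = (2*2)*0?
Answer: 49123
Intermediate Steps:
V = -7 (V = -7 + (2*2)*0 = -7 + 4*0 = -7 + 0 = -7)
B(Q, y) = -12*Q + Q*y (B(Q, y) = Q*y - 12*Q = -12*Q + Q*y)
Y(j) = 248 (Y(j) = -7 - 5*(-12 - 5)*3 = -7 - 5*(-17)*3 = -7 + 85*3 = -7 + 255 = 248)
48875 + Y(173) = 48875 + 248 = 49123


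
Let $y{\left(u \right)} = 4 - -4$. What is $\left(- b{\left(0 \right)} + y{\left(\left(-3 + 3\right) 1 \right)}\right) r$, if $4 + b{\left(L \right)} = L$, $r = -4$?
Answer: $-48$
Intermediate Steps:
$b{\left(L \right)} = -4 + L$
$y{\left(u \right)} = 8$ ($y{\left(u \right)} = 4 + 4 = 8$)
$\left(- b{\left(0 \right)} + y{\left(\left(-3 + 3\right) 1 \right)}\right) r = \left(- (-4 + 0) + 8\right) \left(-4\right) = \left(\left(-1\right) \left(-4\right) + 8\right) \left(-4\right) = \left(4 + 8\right) \left(-4\right) = 12 \left(-4\right) = -48$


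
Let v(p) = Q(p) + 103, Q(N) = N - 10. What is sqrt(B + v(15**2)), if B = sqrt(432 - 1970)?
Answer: sqrt(318 + I*sqrt(1538)) ≈ 17.866 + 1.0975*I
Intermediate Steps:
Q(N) = -10 + N
B = I*sqrt(1538) (B = sqrt(-1538) = I*sqrt(1538) ≈ 39.217*I)
v(p) = 93 + p (v(p) = (-10 + p) + 103 = 93 + p)
sqrt(B + v(15**2)) = sqrt(I*sqrt(1538) + (93 + 15**2)) = sqrt(I*sqrt(1538) + (93 + 225)) = sqrt(I*sqrt(1538) + 318) = sqrt(318 + I*sqrt(1538))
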